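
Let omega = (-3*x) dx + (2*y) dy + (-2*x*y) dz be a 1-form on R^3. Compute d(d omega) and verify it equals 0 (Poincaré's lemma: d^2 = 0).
d(d omega) = 0

Step 1: d omega = sum_{i<j} (∂f_j/∂x_i - ∂f_i/∂x_j) dx_i ∧ dx_j:
  coeff of dx ∧ dy: 0
  coeff of dx ∧ dz: -2*y
  coeff of dy ∧ dz: -2*x
Step 2: Apply d again to each 2-form coefficient. The only possible 3-form in R^3 is dx ∧ dy ∧ dz, with coefficient
  ∂(coeff of dy∧dz)/∂x - ∂(coeff of dx∧dz)/∂y + ∂(coeff of dx∧dy)/∂z
  = ∂/∂x (-2*x) - ∂/∂y (-2*y) + ∂/∂z (0).
Each of these terms simplifies to sums of mixed partials that cancel in pairs. The result is 0 (by equality of mixed partials for smooth functions — Schwarz / Clairaut).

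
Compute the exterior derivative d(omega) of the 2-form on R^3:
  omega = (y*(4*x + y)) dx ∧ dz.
d(omega) = (-4*x - 2*y) dx ∧ dy ∧ dz

For a 2-form omega = sum_{i<j} g_{ij} dx_i ∧ dx_j, the exterior derivative is
  d(omega) = sum_{i<j} d(g_{ij}) ∧ dx_i ∧ dx_j = sum_{i<j, k} (∂g_{ij}/∂x_k) dx_k ∧ dx_i ∧ dx_j.
Expand each term, using dx_k ∧ dx_i ∧ dx_j = sgn(permutation) dx_{(a)} ∧ dx_{(b)} ∧ dx_{(c)} with (a < b < c) sorted:
  d(y*(4*x + y)) includes (∂/∂y)(y*(4*x + y)) dy = (4*x + 2*y) dy, which multiplied by dx ∧ dz gives (-4*x - 2*y) dx ∧ dy ∧ dz
Collecting like 3-forms: d(omega) = (-4*x - 2*y) dx ∧ dy ∧ dz.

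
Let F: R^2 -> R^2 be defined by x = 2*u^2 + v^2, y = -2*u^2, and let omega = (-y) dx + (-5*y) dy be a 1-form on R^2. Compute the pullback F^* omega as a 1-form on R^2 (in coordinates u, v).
F^* omega = (-32*u^3) du + (4*u^2*v) dv

Using F^*(f dg) = (f ∘ F) d(g ∘ F), substitute each coordinate x_i by F_i(u, v) in f_i, and replace dx_i by d F_i = (∂F_i/∂u) du + (∂F_i/∂v) dv.
  For the x component: f_1(F) = 2*u^2; d F_1 = (4*u) du + (2*v) dv
  For the y component: f_2(F) = 10*u^2; d F_2 = (-4*u) du + (0) dv
Combining and collecting du, dv coefficients:
  coeff of du: -32*u^3
  coeff of dv: 4*u^2*v
F^* omega = (-32*u^3) du + (4*u^2*v) dv.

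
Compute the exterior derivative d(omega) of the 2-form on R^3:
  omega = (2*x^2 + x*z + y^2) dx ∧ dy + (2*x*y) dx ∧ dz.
d(omega) = (-x) dx ∧ dy ∧ dz

For a 2-form omega = sum_{i<j} g_{ij} dx_i ∧ dx_j, the exterior derivative is
  d(omega) = sum_{i<j} d(g_{ij}) ∧ dx_i ∧ dx_j = sum_{i<j, k} (∂g_{ij}/∂x_k) dx_k ∧ dx_i ∧ dx_j.
Expand each term, using dx_k ∧ dx_i ∧ dx_j = sgn(permutation) dx_{(a)} ∧ dx_{(b)} ∧ dx_{(c)} with (a < b < c) sorted:
  d(2*x^2 + x*z + y^2) includes (∂/∂z)(2*x^2 + x*z + y^2) dz = (x) dz, which multiplied by dx ∧ dy gives (x) dx ∧ dy ∧ dz
  d(2*x*y) includes (∂/∂y)(2*x*y) dy = (2*x) dy, which multiplied by dx ∧ dz gives (-2*x) dx ∧ dy ∧ dz
Collecting like 3-forms: d(omega) = (-x) dx ∧ dy ∧ dz.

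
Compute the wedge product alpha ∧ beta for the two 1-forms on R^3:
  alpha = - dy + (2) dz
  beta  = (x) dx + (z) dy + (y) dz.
alpha ∧ beta = (x) dx ∧ dy + (-y - 2*z) dy ∧ dz + (-2*x) dx ∧ dz

Distribute the wedge, using dx_i ∧ dx_j = -dx_j ∧ dx_i and dx_i ∧ dx_i = 0. For each pair (i, j) with i < j, the coefficient of dx_i ∧ dx_j in alpha ∧ beta is (alpha_i * beta_j - alpha_j * beta_i). Collecting: alpha ∧ beta = (x) dx ∧ dy + (-y - 2*z) dy ∧ dz + (-2*x) dx ∧ dz.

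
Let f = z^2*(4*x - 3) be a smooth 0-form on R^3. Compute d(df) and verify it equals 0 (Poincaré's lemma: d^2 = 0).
d(df) = 0

Step 1: df = sum_i (∂f/∂x_i) dx_i = (4*z^2) dx + (0) dy + (2*z*(4*x - 3)) dz.
Step 2: Apply d again. Using the 1-form formula, the coefficient of dx ∧ dy in d(df) is ∂^2 f/∂x ∂y - ∂^2 f/∂y ∂x = (0) - (0) = 0 (equality of mixed partials for smooth f).
Similarly for dx ∧ dz and dy ∧ dz — all coefficients vanish. So d(df) = 0.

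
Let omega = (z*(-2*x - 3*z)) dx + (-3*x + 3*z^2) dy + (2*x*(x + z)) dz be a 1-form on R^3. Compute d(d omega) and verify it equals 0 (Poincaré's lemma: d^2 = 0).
d(d omega) = 0

Step 1: d omega = sum_{i<j} (∂f_j/∂x_i - ∂f_i/∂x_j) dx_i ∧ dx_j:
  coeff of dx ∧ dy: -3
  coeff of dx ∧ dz: 6*x + 8*z
  coeff of dy ∧ dz: -6*z
Step 2: Apply d again to each 2-form coefficient. The only possible 3-form in R^3 is dx ∧ dy ∧ dz, with coefficient
  ∂(coeff of dy∧dz)/∂x - ∂(coeff of dx∧dz)/∂y + ∂(coeff of dx∧dy)/∂z
  = ∂/∂x (-6*z) - ∂/∂y (6*x + 8*z) + ∂/∂z (-3).
Each of these terms simplifies to sums of mixed partials that cancel in pairs. The result is 0 (by equality of mixed partials for smooth functions — Schwarz / Clairaut).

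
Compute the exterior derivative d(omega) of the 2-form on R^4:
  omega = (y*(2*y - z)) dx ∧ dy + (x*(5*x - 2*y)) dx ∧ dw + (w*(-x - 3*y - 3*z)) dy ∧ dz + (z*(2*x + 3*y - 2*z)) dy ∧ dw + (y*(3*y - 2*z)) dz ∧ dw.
d(omega) = (-w - y) dx ∧ dy ∧ dz + (2*x + 2*z) dx ∧ dy ∧ dw + (-3*x - z) dy ∧ dz ∧ dw

For a 2-form omega = sum_{i<j} g_{ij} dx_i ∧ dx_j, the exterior derivative is
  d(omega) = sum_{i<j} d(g_{ij}) ∧ dx_i ∧ dx_j = sum_{i<j, k} (∂g_{ij}/∂x_k) dx_k ∧ dx_i ∧ dx_j.
Expand each term, using dx_k ∧ dx_i ∧ dx_j = sgn(permutation) dx_{(a)} ∧ dx_{(b)} ∧ dx_{(c)} with (a < b < c) sorted:
  d(y*(2*y - z)) includes (∂/∂z)(y*(2*y - z)) dz = (-y) dz, which multiplied by dx ∧ dy gives (-y) dx ∧ dy ∧ dz
  d(x*(5*x - 2*y)) includes (∂/∂y)(x*(5*x - 2*y)) dy = (-2*x) dy, which multiplied by dx ∧ dw gives (2*x) dx ∧ dy ∧ dw
  d(w*(-x - 3*y - 3*z)) includes (∂/∂x)(w*(-x - 3*y - 3*z)) dx = (-w) dx, which multiplied by dy ∧ dz gives (-w) dx ∧ dy ∧ dz
  d(w*(-x - 3*y - 3*z)) includes (∂/∂w)(w*(-x - 3*y - 3*z)) dw = (-x - 3*y - 3*z) dw, which multiplied by dy ∧ dz gives (-x - 3*y - 3*z) dy ∧ dz ∧ dw
  d(z*(2*x + 3*y - 2*z)) includes (∂/∂x)(z*(2*x + 3*y - 2*z)) dx = (2*z) dx, which multiplied by dy ∧ dw gives (2*z) dx ∧ dy ∧ dw
  d(z*(2*x + 3*y - 2*z)) includes (∂/∂z)(z*(2*x + 3*y - 2*z)) dz = (2*x + 3*y - 4*z) dz, which multiplied by dy ∧ dw gives (-2*x - 3*y + 4*z) dy ∧ dz ∧ dw
  d(y*(3*y - 2*z)) includes (∂/∂y)(y*(3*y - 2*z)) dy = (6*y - 2*z) dy, which multiplied by dz ∧ dw gives (6*y - 2*z) dy ∧ dz ∧ dw
Collecting like 3-forms: d(omega) = (-w - y) dx ∧ dy ∧ dz + (2*x + 2*z) dx ∧ dy ∧ dw + (-3*x - z) dy ∧ dz ∧ dw.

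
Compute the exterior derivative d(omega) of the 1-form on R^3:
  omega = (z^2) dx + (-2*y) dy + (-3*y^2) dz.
d(omega) = (-2*z) dx ∧ dz + (-6*y) dy ∧ dz

For a 1-form omega = sum_i f_i dx_i, the exterior derivative is
  d(omega) = sum_{i < j} (∂f_j/∂x_i - ∂f_i/∂x_j) dx_i ∧ dx_j.
  coefficient of dx ∧ dz: ∂f_3/∂x - ∂f_1/∂z = ∂(-3*y^2)/∂x - ∂(z^2)/∂z = -2*z
  coefficient of dy ∧ dz: ∂f_3/∂y - ∂f_2/∂z = ∂(-3*y^2)/∂y - ∂(-2*y)/∂z = -6*y
Assembling: d(omega) = (-2*z) dx ∧ dz + (-6*y) dy ∧ dz.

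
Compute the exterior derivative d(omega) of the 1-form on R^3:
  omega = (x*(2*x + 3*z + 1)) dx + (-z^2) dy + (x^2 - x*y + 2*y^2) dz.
d(omega) = (-x - y) dx ∧ dz + (-x + 4*y + 2*z) dy ∧ dz

For a 1-form omega = sum_i f_i dx_i, the exterior derivative is
  d(omega) = sum_{i < j} (∂f_j/∂x_i - ∂f_i/∂x_j) dx_i ∧ dx_j.
  coefficient of dx ∧ dz: ∂f_3/∂x - ∂f_1/∂z = ∂(x^2 - x*y + 2*y^2)/∂x - ∂(x*(2*x + 3*z + 1))/∂z = -x - y
  coefficient of dy ∧ dz: ∂f_3/∂y - ∂f_2/∂z = ∂(x^2 - x*y + 2*y^2)/∂y - ∂(-z^2)/∂z = -x + 4*y + 2*z
Assembling: d(omega) = (-x - y) dx ∧ dz + (-x + 4*y + 2*z) dy ∧ dz.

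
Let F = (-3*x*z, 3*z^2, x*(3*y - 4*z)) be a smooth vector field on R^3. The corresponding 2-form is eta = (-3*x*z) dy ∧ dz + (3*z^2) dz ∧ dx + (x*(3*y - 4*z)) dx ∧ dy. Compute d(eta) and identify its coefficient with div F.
d(eta) = (-4*x - 3*z) dx ∧ dy ∧ dz; div F = -4*x - 3*z

For a 2-form in R^3 of the form above, applying d gives a 3-form with coefficient ∂P/∂x + ∂Q/∂y + ∂R/∂z:
  ∂P/∂x = -3*z
  ∂Q/∂y = 0
  ∂R/∂z = -4*x
Sum = -4*x - 3*z, which is exactly div F.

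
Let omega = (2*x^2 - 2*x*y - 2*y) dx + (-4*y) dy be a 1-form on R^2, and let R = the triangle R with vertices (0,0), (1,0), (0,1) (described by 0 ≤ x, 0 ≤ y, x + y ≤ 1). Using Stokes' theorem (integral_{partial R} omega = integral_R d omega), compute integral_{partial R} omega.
integral_(partial R) omega = 4/3

Stokes: integral_partial_R omega = integral_R d omega with d omega = (∂Q/∂x - ∂P/∂y) dx ∧ dy.
  ∂Q/∂x = 0
  ∂P/∂y = -2*x - 2
  integrand = ∂Q/∂x - ∂P/∂y = 2*x + 2.
Integrating over R: integral_0^1 integral_0^{1-x} (2*x + 2) dy dx = 4/3.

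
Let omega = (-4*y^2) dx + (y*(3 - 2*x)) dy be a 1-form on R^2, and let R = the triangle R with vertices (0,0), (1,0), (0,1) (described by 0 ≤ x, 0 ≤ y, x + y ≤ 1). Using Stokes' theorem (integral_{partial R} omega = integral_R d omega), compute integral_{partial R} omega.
integral_(partial R) omega = 1

Stokes: integral_partial_R omega = integral_R d omega with d omega = (∂Q/∂x - ∂P/∂y) dx ∧ dy.
  ∂Q/∂x = -2*y
  ∂P/∂y = -8*y
  integrand = ∂Q/∂x - ∂P/∂y = 6*y.
Integrating over R: integral_0^1 integral_0^{1-x} (6*y) dy dx = 1.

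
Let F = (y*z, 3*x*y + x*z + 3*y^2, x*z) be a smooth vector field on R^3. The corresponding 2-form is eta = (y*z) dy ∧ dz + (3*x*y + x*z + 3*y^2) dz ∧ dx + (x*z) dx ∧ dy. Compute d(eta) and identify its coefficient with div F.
d(eta) = (4*x + 6*y) dx ∧ dy ∧ dz; div F = 4*x + 6*y

For a 2-form in R^3 of the form above, applying d gives a 3-form with coefficient ∂P/∂x + ∂Q/∂y + ∂R/∂z:
  ∂P/∂x = 0
  ∂Q/∂y = 3*x + 6*y
  ∂R/∂z = x
Sum = 4*x + 6*y, which is exactly div F.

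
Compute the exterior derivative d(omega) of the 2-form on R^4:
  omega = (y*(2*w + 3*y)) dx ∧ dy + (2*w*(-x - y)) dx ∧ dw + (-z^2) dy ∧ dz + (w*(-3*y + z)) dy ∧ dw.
d(omega) = (2*w + 2*y) dx ∧ dy ∧ dw + (-w) dy ∧ dz ∧ dw

For a 2-form omega = sum_{i<j} g_{ij} dx_i ∧ dx_j, the exterior derivative is
  d(omega) = sum_{i<j} d(g_{ij}) ∧ dx_i ∧ dx_j = sum_{i<j, k} (∂g_{ij}/∂x_k) dx_k ∧ dx_i ∧ dx_j.
Expand each term, using dx_k ∧ dx_i ∧ dx_j = sgn(permutation) dx_{(a)} ∧ dx_{(b)} ∧ dx_{(c)} with (a < b < c) sorted:
  d(y*(2*w + 3*y)) includes (∂/∂w)(y*(2*w + 3*y)) dw = (2*y) dw, which multiplied by dx ∧ dy gives (2*y) dx ∧ dy ∧ dw
  d(2*w*(-x - y)) includes (∂/∂y)(2*w*(-x - y)) dy = (-2*w) dy, which multiplied by dx ∧ dw gives (2*w) dx ∧ dy ∧ dw
  d(w*(-3*y + z)) includes (∂/∂z)(w*(-3*y + z)) dz = (w) dz, which multiplied by dy ∧ dw gives (-w) dy ∧ dz ∧ dw
Collecting like 3-forms: d(omega) = (2*w + 2*y) dx ∧ dy ∧ dw + (-w) dy ∧ dz ∧ dw.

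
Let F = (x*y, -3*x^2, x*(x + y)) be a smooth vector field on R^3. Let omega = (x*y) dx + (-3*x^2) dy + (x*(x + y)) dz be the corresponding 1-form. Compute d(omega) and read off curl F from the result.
d(omega) = (x) dy ∧ dz + (-2*x - y) dz ∧ dx + (-7*x) dx ∧ dy; curl F = (x, -2*x - y, -7*x)

d omega = sum_{i<j} (∂f_j/∂x_i - ∂f_i/∂x_j) dx_i ∧ dx_j. Under the identification (dy ∧ dz, dz ∧ dx, dx ∧ dy) ↔ (e_x, e_y, e_z), the coefficients are exactly the components of curl F. Compute:
  ∂R/∂y - ∂Q/∂z = (x) - (0) = x
  ∂P/∂z - ∂R/∂x = (0) - (2*x + y) = -2*x - y
  ∂Q/∂x - ∂P/∂y = (-6*x) - (x) = -7*x.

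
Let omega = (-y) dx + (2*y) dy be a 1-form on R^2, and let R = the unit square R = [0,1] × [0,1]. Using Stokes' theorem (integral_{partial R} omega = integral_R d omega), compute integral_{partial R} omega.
integral_(partial R) omega = 1

Stokes: integral_partial_R omega = integral_R d omega with d omega = (∂Q/∂x - ∂P/∂y) dx ∧ dy.
  ∂Q/∂x = 0
  ∂P/∂y = -1
  integrand = ∂Q/∂x - ∂P/∂y = 1.
Integrating over R: integral_0^1 integral_0^1 (1) dx dy = 1.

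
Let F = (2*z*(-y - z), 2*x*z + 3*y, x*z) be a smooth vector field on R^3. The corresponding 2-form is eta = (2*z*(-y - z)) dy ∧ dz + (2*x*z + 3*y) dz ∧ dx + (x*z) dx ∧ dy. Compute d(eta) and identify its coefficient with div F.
d(eta) = (x + 3) dx ∧ dy ∧ dz; div F = x + 3

For a 2-form in R^3 of the form above, applying d gives a 3-form with coefficient ∂P/∂x + ∂Q/∂y + ∂R/∂z:
  ∂P/∂x = 0
  ∂Q/∂y = 3
  ∂R/∂z = x
Sum = x + 3, which is exactly div F.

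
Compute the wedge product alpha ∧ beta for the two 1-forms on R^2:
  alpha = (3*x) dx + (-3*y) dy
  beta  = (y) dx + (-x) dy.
alpha ∧ beta = (-3*x^2 + 3*y^2) dx ∧ dy

Distribute the wedge, using dx_i ∧ dx_j = -dx_j ∧ dx_i and dx_i ∧ dx_i = 0. For each pair (i, j) with i < j, the coefficient of dx_i ∧ dx_j in alpha ∧ beta is (alpha_i * beta_j - alpha_j * beta_i). Collecting: alpha ∧ beta = (-3*x^2 + 3*y^2) dx ∧ dy.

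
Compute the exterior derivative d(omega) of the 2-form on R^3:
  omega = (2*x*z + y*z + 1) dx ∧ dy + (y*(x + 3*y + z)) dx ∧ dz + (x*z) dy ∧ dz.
d(omega) = (x - 5*y) dx ∧ dy ∧ dz

For a 2-form omega = sum_{i<j} g_{ij} dx_i ∧ dx_j, the exterior derivative is
  d(omega) = sum_{i<j} d(g_{ij}) ∧ dx_i ∧ dx_j = sum_{i<j, k} (∂g_{ij}/∂x_k) dx_k ∧ dx_i ∧ dx_j.
Expand each term, using dx_k ∧ dx_i ∧ dx_j = sgn(permutation) dx_{(a)} ∧ dx_{(b)} ∧ dx_{(c)} with (a < b < c) sorted:
  d(2*x*z + y*z + 1) includes (∂/∂z)(2*x*z + y*z + 1) dz = (2*x + y) dz, which multiplied by dx ∧ dy gives (2*x + y) dx ∧ dy ∧ dz
  d(y*(x + 3*y + z)) includes (∂/∂y)(y*(x + 3*y + z)) dy = (x + 6*y + z) dy, which multiplied by dx ∧ dz gives (-x - 6*y - z) dx ∧ dy ∧ dz
  d(x*z) includes (∂/∂x)(x*z) dx = (z) dx, which multiplied by dy ∧ dz gives (z) dx ∧ dy ∧ dz
Collecting like 3-forms: d(omega) = (x - 5*y) dx ∧ dy ∧ dz.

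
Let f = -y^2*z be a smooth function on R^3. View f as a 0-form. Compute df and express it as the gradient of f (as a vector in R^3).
df = (0) dx + (-2*y*z) dy + (-y^2) dz; grad f = (0, -2*y*z, -y^2)

For a 0-form f, d f = (∂f/∂x) dx + (∂f/∂y) dy + (∂f/∂z) dz. The components of the vector representation are exactly the entries of grad f in Cartesian coordinates:
  ∂f/∂x = 0
  ∂f/∂y = -2*y*z
  ∂f/∂z = -y^2.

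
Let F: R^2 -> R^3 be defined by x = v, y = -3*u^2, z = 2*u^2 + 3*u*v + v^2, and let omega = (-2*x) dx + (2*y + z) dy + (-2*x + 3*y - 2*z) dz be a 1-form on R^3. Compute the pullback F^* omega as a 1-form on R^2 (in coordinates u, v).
F^* omega = (-28*u^3 - 81*u^2*v - 32*u*v^2 - 8*u*v - 6*v^3 - 6*v^2) du + (-39*u^3 - 44*u^2*v - 18*u*v^2 - 6*u*v - 4*v^3 - 4*v^2 - 2*v) dv

Using F^*(f dg) = (f ∘ F) d(g ∘ F), substitute each coordinate x_i by F_i(u, v) in f_i, and replace dx_i by d F_i = (∂F_i/∂u) du + (∂F_i/∂v) dv.
  For the x component: f_1(F) = -2*v; d F_1 = (0) du + (1) dv
  For the y component: f_2(F) = -4*u^2 + 3*u*v + v^2; d F_2 = (-6*u) du + (0) dv
  For the z component: f_3(F) = -13*u^2 - 6*u*v - 2*v^2 - 2*v; d F_3 = (4*u + 3*v) du + (3*u + 2*v) dv
Combining and collecting du, dv coefficients:
  coeff of du: -28*u^3 - 81*u^2*v - 32*u*v^2 - 8*u*v - 6*v^3 - 6*v^2
  coeff of dv: -39*u^3 - 44*u^2*v - 18*u*v^2 - 6*u*v - 4*v^3 - 4*v^2 - 2*v
F^* omega = (-28*u^3 - 81*u^2*v - 32*u*v^2 - 8*u*v - 6*v^3 - 6*v^2) du + (-39*u^3 - 44*u^2*v - 18*u*v^2 - 6*u*v - 4*v^3 - 4*v^2 - 2*v) dv.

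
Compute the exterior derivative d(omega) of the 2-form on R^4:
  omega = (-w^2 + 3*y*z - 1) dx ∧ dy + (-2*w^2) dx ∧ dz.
d(omega) = (3*y) dx ∧ dy ∧ dz + (-2*w) dx ∧ dy ∧ dw + (-4*w) dx ∧ dz ∧ dw

For a 2-form omega = sum_{i<j} g_{ij} dx_i ∧ dx_j, the exterior derivative is
  d(omega) = sum_{i<j} d(g_{ij}) ∧ dx_i ∧ dx_j = sum_{i<j, k} (∂g_{ij}/∂x_k) dx_k ∧ dx_i ∧ dx_j.
Expand each term, using dx_k ∧ dx_i ∧ dx_j = sgn(permutation) dx_{(a)} ∧ dx_{(b)} ∧ dx_{(c)} with (a < b < c) sorted:
  d(-w^2 + 3*y*z - 1) includes (∂/∂z)(-w^2 + 3*y*z - 1) dz = (3*y) dz, which multiplied by dx ∧ dy gives (3*y) dx ∧ dy ∧ dz
  d(-w^2 + 3*y*z - 1) includes (∂/∂w)(-w^2 + 3*y*z - 1) dw = (-2*w) dw, which multiplied by dx ∧ dy gives (-2*w) dx ∧ dy ∧ dw
  d(-2*w^2) includes (∂/∂w)(-2*w^2) dw = (-4*w) dw, which multiplied by dx ∧ dz gives (-4*w) dx ∧ dz ∧ dw
Collecting like 3-forms: d(omega) = (3*y) dx ∧ dy ∧ dz + (-2*w) dx ∧ dy ∧ dw + (-4*w) dx ∧ dz ∧ dw.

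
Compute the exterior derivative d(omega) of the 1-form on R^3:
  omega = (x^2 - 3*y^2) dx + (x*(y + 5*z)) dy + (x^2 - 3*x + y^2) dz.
d(omega) = (7*y + 5*z) dx ∧ dy + (2*x - 3) dx ∧ dz + (-5*x + 2*y) dy ∧ dz

For a 1-form omega = sum_i f_i dx_i, the exterior derivative is
  d(omega) = sum_{i < j} (∂f_j/∂x_i - ∂f_i/∂x_j) dx_i ∧ dx_j.
  coefficient of dx ∧ dy: ∂f_2/∂x - ∂f_1/∂y = ∂(x*(y + 5*z))/∂x - ∂(x^2 - 3*y^2)/∂y = 7*y + 5*z
  coefficient of dx ∧ dz: ∂f_3/∂x - ∂f_1/∂z = ∂(x^2 - 3*x + y^2)/∂x - ∂(x^2 - 3*y^2)/∂z = 2*x - 3
  coefficient of dy ∧ dz: ∂f_3/∂y - ∂f_2/∂z = ∂(x^2 - 3*x + y^2)/∂y - ∂(x*(y + 5*z))/∂z = -5*x + 2*y
Assembling: d(omega) = (7*y + 5*z) dx ∧ dy + (2*x - 3) dx ∧ dz + (-5*x + 2*y) dy ∧ dz.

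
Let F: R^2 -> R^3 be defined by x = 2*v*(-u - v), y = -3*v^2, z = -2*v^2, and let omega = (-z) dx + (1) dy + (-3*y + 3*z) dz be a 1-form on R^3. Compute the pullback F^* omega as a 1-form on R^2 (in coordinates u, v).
F^* omega = (-4*v^3) du + (2*v*(-2*u*v - 10*v^2 - 3)) dv

Using F^*(f dg) = (f ∘ F) d(g ∘ F), substitute each coordinate x_i by F_i(u, v) in f_i, and replace dx_i by d F_i = (∂F_i/∂u) du + (∂F_i/∂v) dv.
  For the x component: f_1(F) = 2*v^2; d F_1 = (-2*v) du + (-2*u - 4*v) dv
  For the y component: f_2(F) = 1; d F_2 = (0) du + (-6*v) dv
  For the z component: f_3(F) = 3*v^2; d F_3 = (0) du + (-4*v) dv
Combining and collecting du, dv coefficients:
  coeff of du: -4*v^3
  coeff of dv: 2*v*(-2*u*v - 10*v^2 - 3)
F^* omega = (-4*v^3) du + (2*v*(-2*u*v - 10*v^2 - 3)) dv.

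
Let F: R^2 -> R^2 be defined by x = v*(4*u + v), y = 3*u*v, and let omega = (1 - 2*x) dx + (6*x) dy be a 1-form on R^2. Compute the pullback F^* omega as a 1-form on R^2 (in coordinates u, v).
F^* omega = (2*v*(20*u*v + 5*v^2 + 2)) du + (40*u^2*v - 6*u*v^2 + 4*u - 4*v^3 + 2*v) dv

Using F^*(f dg) = (f ∘ F) d(g ∘ F), substitute each coordinate x_i by F_i(u, v) in f_i, and replace dx_i by d F_i = (∂F_i/∂u) du + (∂F_i/∂v) dv.
  For the x component: f_1(F) = -8*u*v - 2*v^2 + 1; d F_1 = (4*v) du + (4*u + 2*v) dv
  For the y component: f_2(F) = 6*v*(4*u + v); d F_2 = (3*v) du + (3*u) dv
Combining and collecting du, dv coefficients:
  coeff of du: 2*v*(20*u*v + 5*v^2 + 2)
  coeff of dv: 40*u^2*v - 6*u*v^2 + 4*u - 4*v^3 + 2*v
F^* omega = (2*v*(20*u*v + 5*v^2 + 2)) du + (40*u^2*v - 6*u*v^2 + 4*u - 4*v^3 + 2*v) dv.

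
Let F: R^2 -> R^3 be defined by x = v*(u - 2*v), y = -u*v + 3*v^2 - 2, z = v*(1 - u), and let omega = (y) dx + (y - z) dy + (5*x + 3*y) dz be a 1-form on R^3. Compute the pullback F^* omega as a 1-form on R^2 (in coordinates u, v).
F^* omega = (v*(-3*u*v + v^2 + v + 6)) du + (-3*u^2*v + 5*u*v^2 + 3*u*v + 6*u + 6*v^3 - 7*v^2 - 4*v - 6) dv

Using F^*(f dg) = (f ∘ F) d(g ∘ F), substitute each coordinate x_i by F_i(u, v) in f_i, and replace dx_i by d F_i = (∂F_i/∂u) du + (∂F_i/∂v) dv.
  For the x component: f_1(F) = -u*v + 3*v^2 - 2; d F_1 = (v) du + (u - 4*v) dv
  For the y component: f_2(F) = 3*v^2 - v - 2; d F_2 = (-v) du + (-u + 6*v) dv
  For the z component: f_3(F) = 2*u*v - v^2 - 6; d F_3 = (-v) du + (1 - u) dv
Combining and collecting du, dv coefficients:
  coeff of du: v*(-3*u*v + v^2 + v + 6)
  coeff of dv: -3*u^2*v + 5*u*v^2 + 3*u*v + 6*u + 6*v^3 - 7*v^2 - 4*v - 6
F^* omega = (v*(-3*u*v + v^2 + v + 6)) du + (-3*u^2*v + 5*u*v^2 + 3*u*v + 6*u + 6*v^3 - 7*v^2 - 4*v - 6) dv.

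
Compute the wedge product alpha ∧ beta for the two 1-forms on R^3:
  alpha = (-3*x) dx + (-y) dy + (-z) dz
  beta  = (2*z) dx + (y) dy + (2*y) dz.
alpha ∧ beta = (y*(-3*x + 2*z)) dx ∧ dy + (-6*x*y + 2*z^2) dx ∧ dz + (y*(-2*y + z)) dy ∧ dz

Distribute the wedge, using dx_i ∧ dx_j = -dx_j ∧ dx_i and dx_i ∧ dx_i = 0. For each pair (i, j) with i < j, the coefficient of dx_i ∧ dx_j in alpha ∧ beta is (alpha_i * beta_j - alpha_j * beta_i). Collecting: alpha ∧ beta = (y*(-3*x + 2*z)) dx ∧ dy + (-6*x*y + 2*z^2) dx ∧ dz + (y*(-2*y + z)) dy ∧ dz.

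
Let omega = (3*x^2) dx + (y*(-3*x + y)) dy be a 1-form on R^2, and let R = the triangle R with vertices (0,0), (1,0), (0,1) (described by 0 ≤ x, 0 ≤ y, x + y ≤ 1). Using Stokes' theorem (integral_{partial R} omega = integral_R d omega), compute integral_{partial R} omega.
integral_(partial R) omega = -1/2

Stokes: integral_partial_R omega = integral_R d omega with d omega = (∂Q/∂x - ∂P/∂y) dx ∧ dy.
  ∂Q/∂x = -3*y
  ∂P/∂y = 0
  integrand = ∂Q/∂x - ∂P/∂y = -3*y.
Integrating over R: integral_0^1 integral_0^{1-x} (-3*y) dy dx = -1/2.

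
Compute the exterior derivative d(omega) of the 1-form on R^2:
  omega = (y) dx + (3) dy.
d(omega) = (-1) dx ∧ dy

For a 1-form omega = sum_i f_i dx_i, the exterior derivative is
  d(omega) = sum_{i < j} (∂f_j/∂x_i - ∂f_i/∂x_j) dx_i ∧ dx_j.
  coefficient of dx ∧ dy: ∂f_2/∂x - ∂f_1/∂y = ∂(3)/∂x - ∂(y)/∂y = -1
Assembling: d(omega) = (-1) dx ∧ dy.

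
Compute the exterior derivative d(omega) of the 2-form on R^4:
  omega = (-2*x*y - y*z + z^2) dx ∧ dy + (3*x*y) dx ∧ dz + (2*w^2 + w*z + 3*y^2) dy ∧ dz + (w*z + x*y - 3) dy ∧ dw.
d(omega) = (-3*x - y + 2*z) dx ∧ dy ∧ dz + (3*w + z) dy ∧ dz ∧ dw + (y) dx ∧ dy ∧ dw

For a 2-form omega = sum_{i<j} g_{ij} dx_i ∧ dx_j, the exterior derivative is
  d(omega) = sum_{i<j} d(g_{ij}) ∧ dx_i ∧ dx_j = sum_{i<j, k} (∂g_{ij}/∂x_k) dx_k ∧ dx_i ∧ dx_j.
Expand each term, using dx_k ∧ dx_i ∧ dx_j = sgn(permutation) dx_{(a)} ∧ dx_{(b)} ∧ dx_{(c)} with (a < b < c) sorted:
  d(-2*x*y - y*z + z^2) includes (∂/∂z)(-2*x*y - y*z + z^2) dz = (-y + 2*z) dz, which multiplied by dx ∧ dy gives (-y + 2*z) dx ∧ dy ∧ dz
  d(3*x*y) includes (∂/∂y)(3*x*y) dy = (3*x) dy, which multiplied by dx ∧ dz gives (-3*x) dx ∧ dy ∧ dz
  d(2*w^2 + w*z + 3*y^2) includes (∂/∂w)(2*w^2 + w*z + 3*y^2) dw = (4*w + z) dw, which multiplied by dy ∧ dz gives (4*w + z) dy ∧ dz ∧ dw
  d(w*z + x*y - 3) includes (∂/∂x)(w*z + x*y - 3) dx = (y) dx, which multiplied by dy ∧ dw gives (y) dx ∧ dy ∧ dw
  d(w*z + x*y - 3) includes (∂/∂z)(w*z + x*y - 3) dz = (w) dz, which multiplied by dy ∧ dw gives (-w) dy ∧ dz ∧ dw
Collecting like 3-forms: d(omega) = (-3*x - y + 2*z) dx ∧ dy ∧ dz + (3*w + z) dy ∧ dz ∧ dw + (y) dx ∧ dy ∧ dw.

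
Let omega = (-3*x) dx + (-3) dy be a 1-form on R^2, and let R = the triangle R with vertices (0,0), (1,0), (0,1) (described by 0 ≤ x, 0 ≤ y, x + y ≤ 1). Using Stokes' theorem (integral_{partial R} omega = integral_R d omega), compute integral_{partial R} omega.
integral_(partial R) omega = 0

Stokes: integral_partial_R omega = integral_R d omega with d omega = (∂Q/∂x - ∂P/∂y) dx ∧ dy.
  ∂Q/∂x = 0
  ∂P/∂y = 0
  integrand = ∂Q/∂x - ∂P/∂y = 0.
Integrating over R: integral_0^1 integral_0^{1-x} (0) dy dx = 0.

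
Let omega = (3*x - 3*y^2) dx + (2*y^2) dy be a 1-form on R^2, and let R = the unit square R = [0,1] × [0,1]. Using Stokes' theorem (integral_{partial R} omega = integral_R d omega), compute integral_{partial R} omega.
integral_(partial R) omega = 3

Stokes: integral_partial_R omega = integral_R d omega with d omega = (∂Q/∂x - ∂P/∂y) dx ∧ dy.
  ∂Q/∂x = 0
  ∂P/∂y = -6*y
  integrand = ∂Q/∂x - ∂P/∂y = 6*y.
Integrating over R: integral_0^1 integral_0^1 (6*y) dx dy = 3.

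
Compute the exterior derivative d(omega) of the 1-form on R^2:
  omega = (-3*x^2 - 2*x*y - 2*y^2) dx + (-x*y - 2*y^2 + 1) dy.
d(omega) = (2*x + 3*y) dx ∧ dy

For a 1-form omega = sum_i f_i dx_i, the exterior derivative is
  d(omega) = sum_{i < j} (∂f_j/∂x_i - ∂f_i/∂x_j) dx_i ∧ dx_j.
  coefficient of dx ∧ dy: ∂f_2/∂x - ∂f_1/∂y = ∂(-x*y - 2*y^2 + 1)/∂x - ∂(-3*x^2 - 2*x*y - 2*y^2)/∂y = 2*x + 3*y
Assembling: d(omega) = (2*x + 3*y) dx ∧ dy.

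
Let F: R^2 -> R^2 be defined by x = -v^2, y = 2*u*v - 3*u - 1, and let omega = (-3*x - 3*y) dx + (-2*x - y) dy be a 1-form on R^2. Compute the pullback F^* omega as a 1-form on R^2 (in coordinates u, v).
F^* omega = (-4*u*v^2 + 12*u*v - 9*u + 4*v^3 - 6*v^2 + 2*v - 3) du + (-4*u^2*v + 6*u^2 + 16*u*v^2 - 18*u*v + 2*u - 6*v^3 - 6*v) dv

Using F^*(f dg) = (f ∘ F) d(g ∘ F), substitute each coordinate x_i by F_i(u, v) in f_i, and replace dx_i by d F_i = (∂F_i/∂u) du + (∂F_i/∂v) dv.
  For the x component: f_1(F) = -6*u*v + 9*u + 3*v^2 + 3; d F_1 = (0) du + (-2*v) dv
  For the y component: f_2(F) = -2*u*v + 3*u + 2*v^2 + 1; d F_2 = (2*v - 3) du + (2*u) dv
Combining and collecting du, dv coefficients:
  coeff of du: -4*u*v^2 + 12*u*v - 9*u + 4*v^3 - 6*v^2 + 2*v - 3
  coeff of dv: -4*u^2*v + 6*u^2 + 16*u*v^2 - 18*u*v + 2*u - 6*v^3 - 6*v
F^* omega = (-4*u*v^2 + 12*u*v - 9*u + 4*v^3 - 6*v^2 + 2*v - 3) du + (-4*u^2*v + 6*u^2 + 16*u*v^2 - 18*u*v + 2*u - 6*v^3 - 6*v) dv.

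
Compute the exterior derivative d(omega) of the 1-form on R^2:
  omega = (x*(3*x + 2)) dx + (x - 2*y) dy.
d(omega) = (1) dx ∧ dy

For a 1-form omega = sum_i f_i dx_i, the exterior derivative is
  d(omega) = sum_{i < j} (∂f_j/∂x_i - ∂f_i/∂x_j) dx_i ∧ dx_j.
  coefficient of dx ∧ dy: ∂f_2/∂x - ∂f_1/∂y = ∂(x - 2*y)/∂x - ∂(x*(3*x + 2))/∂y = 1
Assembling: d(omega) = (1) dx ∧ dy.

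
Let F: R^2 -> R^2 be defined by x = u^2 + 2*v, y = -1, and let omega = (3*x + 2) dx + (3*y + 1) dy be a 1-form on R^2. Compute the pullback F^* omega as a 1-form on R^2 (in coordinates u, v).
F^* omega = (2*u*(3*u^2 + 6*v + 2)) du + (6*u^2 + 12*v + 4) dv

Using F^*(f dg) = (f ∘ F) d(g ∘ F), substitute each coordinate x_i by F_i(u, v) in f_i, and replace dx_i by d F_i = (∂F_i/∂u) du + (∂F_i/∂v) dv.
  For the x component: f_1(F) = 3*u^2 + 6*v + 2; d F_1 = (2*u) du + (2) dv
  For the y component: f_2(F) = -2; d F_2 = (0) du + (0) dv
Combining and collecting du, dv coefficients:
  coeff of du: 2*u*(3*u^2 + 6*v + 2)
  coeff of dv: 6*u^2 + 12*v + 4
F^* omega = (2*u*(3*u^2 + 6*v + 2)) du + (6*u^2 + 12*v + 4) dv.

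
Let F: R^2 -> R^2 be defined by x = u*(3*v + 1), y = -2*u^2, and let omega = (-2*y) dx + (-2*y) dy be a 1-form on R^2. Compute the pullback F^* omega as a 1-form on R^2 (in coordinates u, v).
F^* omega = (u^2*(-16*u + 12*v + 4)) du + (12*u^3) dv

Using F^*(f dg) = (f ∘ F) d(g ∘ F), substitute each coordinate x_i by F_i(u, v) in f_i, and replace dx_i by d F_i = (∂F_i/∂u) du + (∂F_i/∂v) dv.
  For the x component: f_1(F) = 4*u^2; d F_1 = (3*v + 1) du + (3*u) dv
  For the y component: f_2(F) = 4*u^2; d F_2 = (-4*u) du + (0) dv
Combining and collecting du, dv coefficients:
  coeff of du: u^2*(-16*u + 12*v + 4)
  coeff of dv: 12*u^3
F^* omega = (u^2*(-16*u + 12*v + 4)) du + (12*u^3) dv.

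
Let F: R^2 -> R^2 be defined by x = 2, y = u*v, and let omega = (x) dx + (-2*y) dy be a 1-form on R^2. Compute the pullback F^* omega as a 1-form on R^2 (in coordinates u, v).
F^* omega = (-2*u*v^2) du + (-2*u^2*v) dv

Using F^*(f dg) = (f ∘ F) d(g ∘ F), substitute each coordinate x_i by F_i(u, v) in f_i, and replace dx_i by d F_i = (∂F_i/∂u) du + (∂F_i/∂v) dv.
  For the x component: f_1(F) = 2; d F_1 = (0) du + (0) dv
  For the y component: f_2(F) = -2*u*v; d F_2 = (v) du + (u) dv
Combining and collecting du, dv coefficients:
  coeff of du: -2*u*v^2
  coeff of dv: -2*u^2*v
F^* omega = (-2*u*v^2) du + (-2*u^2*v) dv.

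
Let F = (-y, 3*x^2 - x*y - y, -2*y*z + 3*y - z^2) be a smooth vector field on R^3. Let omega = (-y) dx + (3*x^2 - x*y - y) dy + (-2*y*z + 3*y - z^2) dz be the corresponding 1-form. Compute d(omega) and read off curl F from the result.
d(omega) = (3 - 2*z) dy ∧ dz + (0) dz ∧ dx + (6*x - y + 1) dx ∧ dy; curl F = (3 - 2*z, 0, 6*x - y + 1)

d omega = sum_{i<j} (∂f_j/∂x_i - ∂f_i/∂x_j) dx_i ∧ dx_j. Under the identification (dy ∧ dz, dz ∧ dx, dx ∧ dy) ↔ (e_x, e_y, e_z), the coefficients are exactly the components of curl F. Compute:
  ∂R/∂y - ∂Q/∂z = (3 - 2*z) - (0) = 3 - 2*z
  ∂P/∂z - ∂R/∂x = (0) - (0) = 0
  ∂Q/∂x - ∂P/∂y = (6*x - y) - (-1) = 6*x - y + 1.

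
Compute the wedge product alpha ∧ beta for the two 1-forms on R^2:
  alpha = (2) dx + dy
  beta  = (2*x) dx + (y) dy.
alpha ∧ beta = (-2*x + 2*y) dx ∧ dy

Distribute the wedge, using dx_i ∧ dx_j = -dx_j ∧ dx_i and dx_i ∧ dx_i = 0. For each pair (i, j) with i < j, the coefficient of dx_i ∧ dx_j in alpha ∧ beta is (alpha_i * beta_j - alpha_j * beta_i). Collecting: alpha ∧ beta = (-2*x + 2*y) dx ∧ dy.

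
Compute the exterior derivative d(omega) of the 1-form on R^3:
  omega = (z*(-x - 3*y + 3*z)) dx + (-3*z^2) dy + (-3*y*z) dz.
d(omega) = (3*z) dx ∧ dy + (x + 3*y - 6*z) dx ∧ dz + (3*z) dy ∧ dz

For a 1-form omega = sum_i f_i dx_i, the exterior derivative is
  d(omega) = sum_{i < j} (∂f_j/∂x_i - ∂f_i/∂x_j) dx_i ∧ dx_j.
  coefficient of dx ∧ dy: ∂f_2/∂x - ∂f_1/∂y = ∂(-3*z^2)/∂x - ∂(z*(-x - 3*y + 3*z))/∂y = 3*z
  coefficient of dx ∧ dz: ∂f_3/∂x - ∂f_1/∂z = ∂(-3*y*z)/∂x - ∂(z*(-x - 3*y + 3*z))/∂z = x + 3*y - 6*z
  coefficient of dy ∧ dz: ∂f_3/∂y - ∂f_2/∂z = ∂(-3*y*z)/∂y - ∂(-3*z^2)/∂z = 3*z
Assembling: d(omega) = (3*z) dx ∧ dy + (x + 3*y - 6*z) dx ∧ dz + (3*z) dy ∧ dz.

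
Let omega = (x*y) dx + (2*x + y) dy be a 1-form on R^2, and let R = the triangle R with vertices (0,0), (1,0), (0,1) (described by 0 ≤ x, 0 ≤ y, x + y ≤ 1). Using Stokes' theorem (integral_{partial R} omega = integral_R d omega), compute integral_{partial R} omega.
integral_(partial R) omega = 5/6

Stokes: integral_partial_R omega = integral_R d omega with d omega = (∂Q/∂x - ∂P/∂y) dx ∧ dy.
  ∂Q/∂x = 2
  ∂P/∂y = x
  integrand = ∂Q/∂x - ∂P/∂y = 2 - x.
Integrating over R: integral_0^1 integral_0^{1-x} (2 - x) dy dx = 5/6.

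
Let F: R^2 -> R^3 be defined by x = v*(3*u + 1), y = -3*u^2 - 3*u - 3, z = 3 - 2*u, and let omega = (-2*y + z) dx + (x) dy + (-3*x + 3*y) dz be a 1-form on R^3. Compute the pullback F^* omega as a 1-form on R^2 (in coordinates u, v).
F^* omega = (18*u^2 + 15*u*v + 18*u + 30*v + 18) du + (18*u^3 + 18*u^2 + 31*u + 9) dv

Using F^*(f dg) = (f ∘ F) d(g ∘ F), substitute each coordinate x_i by F_i(u, v) in f_i, and replace dx_i by d F_i = (∂F_i/∂u) du + (∂F_i/∂v) dv.
  For the x component: f_1(F) = 6*u^2 + 4*u + 9; d F_1 = (3*v) du + (3*u + 1) dv
  For the y component: f_2(F) = v*(3*u + 1); d F_2 = (-6*u - 3) du + (0) dv
  For the z component: f_3(F) = -9*u^2 - 9*u*v - 9*u - 3*v - 9; d F_3 = (-2) du + (0) dv
Combining and collecting du, dv coefficients:
  coeff of du: 18*u^2 + 15*u*v + 18*u + 30*v + 18
  coeff of dv: 18*u^3 + 18*u^2 + 31*u + 9
F^* omega = (18*u^2 + 15*u*v + 18*u + 30*v + 18) du + (18*u^3 + 18*u^2 + 31*u + 9) dv.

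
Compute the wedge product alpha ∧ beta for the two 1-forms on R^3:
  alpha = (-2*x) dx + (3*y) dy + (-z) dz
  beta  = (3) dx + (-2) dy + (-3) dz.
alpha ∧ beta = (4*x - 9*y) dx ∧ dy + (6*x + 3*z) dx ∧ dz + (-9*y - 2*z) dy ∧ dz

Distribute the wedge, using dx_i ∧ dx_j = -dx_j ∧ dx_i and dx_i ∧ dx_i = 0. For each pair (i, j) with i < j, the coefficient of dx_i ∧ dx_j in alpha ∧ beta is (alpha_i * beta_j - alpha_j * beta_i). Collecting: alpha ∧ beta = (4*x - 9*y) dx ∧ dy + (6*x + 3*z) dx ∧ dz + (-9*y - 2*z) dy ∧ dz.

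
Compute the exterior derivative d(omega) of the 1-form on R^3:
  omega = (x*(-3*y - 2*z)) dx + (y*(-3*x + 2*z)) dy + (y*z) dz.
d(omega) = (3*x - 3*y) dx ∧ dy + (2*x) dx ∧ dz + (-2*y + z) dy ∧ dz

For a 1-form omega = sum_i f_i dx_i, the exterior derivative is
  d(omega) = sum_{i < j} (∂f_j/∂x_i - ∂f_i/∂x_j) dx_i ∧ dx_j.
  coefficient of dx ∧ dy: ∂f_2/∂x - ∂f_1/∂y = ∂(y*(-3*x + 2*z))/∂x - ∂(x*(-3*y - 2*z))/∂y = 3*x - 3*y
  coefficient of dx ∧ dz: ∂f_3/∂x - ∂f_1/∂z = ∂(y*z)/∂x - ∂(x*(-3*y - 2*z))/∂z = 2*x
  coefficient of dy ∧ dz: ∂f_3/∂y - ∂f_2/∂z = ∂(y*z)/∂y - ∂(y*(-3*x + 2*z))/∂z = -2*y + z
Assembling: d(omega) = (3*x - 3*y) dx ∧ dy + (2*x) dx ∧ dz + (-2*y + z) dy ∧ dz.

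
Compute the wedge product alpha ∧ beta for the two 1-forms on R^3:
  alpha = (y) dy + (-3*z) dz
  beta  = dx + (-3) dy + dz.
alpha ∧ beta = (-y) dx ∧ dy + (y - 9*z) dy ∧ dz + (3*z) dx ∧ dz

Distribute the wedge, using dx_i ∧ dx_j = -dx_j ∧ dx_i and dx_i ∧ dx_i = 0. For each pair (i, j) with i < j, the coefficient of dx_i ∧ dx_j in alpha ∧ beta is (alpha_i * beta_j - alpha_j * beta_i). Collecting: alpha ∧ beta = (-y) dx ∧ dy + (y - 9*z) dy ∧ dz + (3*z) dx ∧ dz.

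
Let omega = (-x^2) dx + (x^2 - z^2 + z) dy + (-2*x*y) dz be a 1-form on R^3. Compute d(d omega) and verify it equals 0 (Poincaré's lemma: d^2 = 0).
d(d omega) = 0

Step 1: d omega = sum_{i<j} (∂f_j/∂x_i - ∂f_i/∂x_j) dx_i ∧ dx_j:
  coeff of dx ∧ dy: 2*x
  coeff of dx ∧ dz: -2*y
  coeff of dy ∧ dz: -2*x + 2*z - 1
Step 2: Apply d again to each 2-form coefficient. The only possible 3-form in R^3 is dx ∧ dy ∧ dz, with coefficient
  ∂(coeff of dy∧dz)/∂x - ∂(coeff of dx∧dz)/∂y + ∂(coeff of dx∧dy)/∂z
  = ∂/∂x (-2*x + 2*z - 1) - ∂/∂y (-2*y) + ∂/∂z (2*x).
Each of these terms simplifies to sums of mixed partials that cancel in pairs. The result is 0 (by equality of mixed partials for smooth functions — Schwarz / Clairaut).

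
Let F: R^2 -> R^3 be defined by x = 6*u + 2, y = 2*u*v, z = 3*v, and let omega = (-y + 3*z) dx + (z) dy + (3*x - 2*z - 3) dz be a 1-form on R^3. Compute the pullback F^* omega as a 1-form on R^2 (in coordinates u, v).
F^* omega = (6*v*(-2*u + v + 9)) du + (6*u*v + 54*u - 18*v + 9) dv

Using F^*(f dg) = (f ∘ F) d(g ∘ F), substitute each coordinate x_i by F_i(u, v) in f_i, and replace dx_i by d F_i = (∂F_i/∂u) du + (∂F_i/∂v) dv.
  For the x component: f_1(F) = v*(9 - 2*u); d F_1 = (6) du + (0) dv
  For the y component: f_2(F) = 3*v; d F_2 = (2*v) du + (2*u) dv
  For the z component: f_3(F) = 18*u - 6*v + 3; d F_3 = (0) du + (3) dv
Combining and collecting du, dv coefficients:
  coeff of du: 6*v*(-2*u + v + 9)
  coeff of dv: 6*u*v + 54*u - 18*v + 9
F^* omega = (6*v*(-2*u + v + 9)) du + (6*u*v + 54*u - 18*v + 9) dv.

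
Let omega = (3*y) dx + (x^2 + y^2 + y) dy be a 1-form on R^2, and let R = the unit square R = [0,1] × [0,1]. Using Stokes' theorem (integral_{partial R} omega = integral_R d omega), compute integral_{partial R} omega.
integral_(partial R) omega = -2

Stokes: integral_partial_R omega = integral_R d omega with d omega = (∂Q/∂x - ∂P/∂y) dx ∧ dy.
  ∂Q/∂x = 2*x
  ∂P/∂y = 3
  integrand = ∂Q/∂x - ∂P/∂y = 2*x - 3.
Integrating over R: integral_0^1 integral_0^1 (2*x - 3) dx dy = -2.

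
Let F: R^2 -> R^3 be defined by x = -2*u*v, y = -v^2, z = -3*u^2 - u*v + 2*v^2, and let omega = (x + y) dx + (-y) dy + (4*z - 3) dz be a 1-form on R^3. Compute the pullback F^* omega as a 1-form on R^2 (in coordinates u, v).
F^* omega = (72*u^3 + 36*u^2*v - 40*u*v^2 + 18*u - 6*v^3 + 3*v) du + (12*u^3 - 40*u^2*v - 22*u*v^2 + 3*u + 30*v^3 - 12*v) dv

Using F^*(f dg) = (f ∘ F) d(g ∘ F), substitute each coordinate x_i by F_i(u, v) in f_i, and replace dx_i by d F_i = (∂F_i/∂u) du + (∂F_i/∂v) dv.
  For the x component: f_1(F) = v*(-2*u - v); d F_1 = (-2*v) du + (-2*u) dv
  For the y component: f_2(F) = v^2; d F_2 = (0) du + (-2*v) dv
  For the z component: f_3(F) = -12*u^2 - 4*u*v + 8*v^2 - 3; d F_3 = (-6*u - v) du + (-u + 4*v) dv
Combining and collecting du, dv coefficients:
  coeff of du: 72*u^3 + 36*u^2*v - 40*u*v^2 + 18*u - 6*v^3 + 3*v
  coeff of dv: 12*u^3 - 40*u^2*v - 22*u*v^2 + 3*u + 30*v^3 - 12*v
F^* omega = (72*u^3 + 36*u^2*v - 40*u*v^2 + 18*u - 6*v^3 + 3*v) du + (12*u^3 - 40*u^2*v - 22*u*v^2 + 3*u + 30*v^3 - 12*v) dv.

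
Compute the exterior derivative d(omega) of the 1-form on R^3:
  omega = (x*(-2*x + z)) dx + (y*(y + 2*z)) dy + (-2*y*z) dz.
d(omega) = (-x) dx ∧ dz + (-2*y - 2*z) dy ∧ dz

For a 1-form omega = sum_i f_i dx_i, the exterior derivative is
  d(omega) = sum_{i < j} (∂f_j/∂x_i - ∂f_i/∂x_j) dx_i ∧ dx_j.
  coefficient of dx ∧ dz: ∂f_3/∂x - ∂f_1/∂z = ∂(-2*y*z)/∂x - ∂(x*(-2*x + z))/∂z = -x
  coefficient of dy ∧ dz: ∂f_3/∂y - ∂f_2/∂z = ∂(-2*y*z)/∂y - ∂(y*(y + 2*z))/∂z = -2*y - 2*z
Assembling: d(omega) = (-x) dx ∧ dz + (-2*y - 2*z) dy ∧ dz.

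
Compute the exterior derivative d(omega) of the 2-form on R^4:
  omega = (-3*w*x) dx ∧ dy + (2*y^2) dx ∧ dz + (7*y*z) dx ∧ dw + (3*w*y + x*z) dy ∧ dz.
d(omega) = (-3*x - 7*z) dx ∧ dy ∧ dw + (-4*y + z) dx ∧ dy ∧ dz + (-7*y) dx ∧ dz ∧ dw + (3*y) dy ∧ dz ∧ dw

For a 2-form omega = sum_{i<j} g_{ij} dx_i ∧ dx_j, the exterior derivative is
  d(omega) = sum_{i<j} d(g_{ij}) ∧ dx_i ∧ dx_j = sum_{i<j, k} (∂g_{ij}/∂x_k) dx_k ∧ dx_i ∧ dx_j.
Expand each term, using dx_k ∧ dx_i ∧ dx_j = sgn(permutation) dx_{(a)} ∧ dx_{(b)} ∧ dx_{(c)} with (a < b < c) sorted:
  d(-3*w*x) includes (∂/∂w)(-3*w*x) dw = (-3*x) dw, which multiplied by dx ∧ dy gives (-3*x) dx ∧ dy ∧ dw
  d(2*y^2) includes (∂/∂y)(2*y^2) dy = (4*y) dy, which multiplied by dx ∧ dz gives (-4*y) dx ∧ dy ∧ dz
  d(7*y*z) includes (∂/∂y)(7*y*z) dy = (7*z) dy, which multiplied by dx ∧ dw gives (-7*z) dx ∧ dy ∧ dw
  d(7*y*z) includes (∂/∂z)(7*y*z) dz = (7*y) dz, which multiplied by dx ∧ dw gives (-7*y) dx ∧ dz ∧ dw
  d(3*w*y + x*z) includes (∂/∂x)(3*w*y + x*z) dx = (z) dx, which multiplied by dy ∧ dz gives (z) dx ∧ dy ∧ dz
  d(3*w*y + x*z) includes (∂/∂w)(3*w*y + x*z) dw = (3*y) dw, which multiplied by dy ∧ dz gives (3*y) dy ∧ dz ∧ dw
Collecting like 3-forms: d(omega) = (-3*x - 7*z) dx ∧ dy ∧ dw + (-4*y + z) dx ∧ dy ∧ dz + (-7*y) dx ∧ dz ∧ dw + (3*y) dy ∧ dz ∧ dw.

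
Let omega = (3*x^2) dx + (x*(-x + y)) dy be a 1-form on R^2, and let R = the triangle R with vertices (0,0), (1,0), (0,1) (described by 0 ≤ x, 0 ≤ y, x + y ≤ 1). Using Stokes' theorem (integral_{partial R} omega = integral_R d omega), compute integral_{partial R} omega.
integral_(partial R) omega = -1/6

Stokes: integral_partial_R omega = integral_R d omega with d omega = (∂Q/∂x - ∂P/∂y) dx ∧ dy.
  ∂Q/∂x = -2*x + y
  ∂P/∂y = 0
  integrand = ∂Q/∂x - ∂P/∂y = -2*x + y.
Integrating over R: integral_0^1 integral_0^{1-x} (-2*x + y) dy dx = -1/6.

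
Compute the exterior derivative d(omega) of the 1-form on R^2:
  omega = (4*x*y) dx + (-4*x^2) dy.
d(omega) = (-12*x) dx ∧ dy

For a 1-form omega = sum_i f_i dx_i, the exterior derivative is
  d(omega) = sum_{i < j} (∂f_j/∂x_i - ∂f_i/∂x_j) dx_i ∧ dx_j.
  coefficient of dx ∧ dy: ∂f_2/∂x - ∂f_1/∂y = ∂(-4*x^2)/∂x - ∂(4*x*y)/∂y = -12*x
Assembling: d(omega) = (-12*x) dx ∧ dy.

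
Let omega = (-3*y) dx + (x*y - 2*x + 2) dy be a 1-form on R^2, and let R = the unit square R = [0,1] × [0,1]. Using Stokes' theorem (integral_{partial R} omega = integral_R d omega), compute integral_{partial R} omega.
integral_(partial R) omega = 3/2

Stokes: integral_partial_R omega = integral_R d omega with d omega = (∂Q/∂x - ∂P/∂y) dx ∧ dy.
  ∂Q/∂x = y - 2
  ∂P/∂y = -3
  integrand = ∂Q/∂x - ∂P/∂y = y + 1.
Integrating over R: integral_0^1 integral_0^1 (y + 1) dx dy = 3/2.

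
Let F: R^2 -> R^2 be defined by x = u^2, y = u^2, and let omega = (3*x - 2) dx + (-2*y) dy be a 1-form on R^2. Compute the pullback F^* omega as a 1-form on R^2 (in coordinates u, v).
F^* omega = (2*u*(u^2 - 2)) du

Using F^*(f dg) = (f ∘ F) d(g ∘ F), substitute each coordinate x_i by F_i(u, v) in f_i, and replace dx_i by d F_i = (∂F_i/∂u) du + (∂F_i/∂v) dv.
  For the x component: f_1(F) = 3*u^2 - 2; d F_1 = (2*u) du + (0) dv
  For the y component: f_2(F) = -2*u^2; d F_2 = (2*u) du + (0) dv
Combining and collecting du, dv coefficients:
  coeff of du: 2*u*(u^2 - 2)
  coeff of dv: 0
F^* omega = (2*u*(u^2 - 2)) du.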